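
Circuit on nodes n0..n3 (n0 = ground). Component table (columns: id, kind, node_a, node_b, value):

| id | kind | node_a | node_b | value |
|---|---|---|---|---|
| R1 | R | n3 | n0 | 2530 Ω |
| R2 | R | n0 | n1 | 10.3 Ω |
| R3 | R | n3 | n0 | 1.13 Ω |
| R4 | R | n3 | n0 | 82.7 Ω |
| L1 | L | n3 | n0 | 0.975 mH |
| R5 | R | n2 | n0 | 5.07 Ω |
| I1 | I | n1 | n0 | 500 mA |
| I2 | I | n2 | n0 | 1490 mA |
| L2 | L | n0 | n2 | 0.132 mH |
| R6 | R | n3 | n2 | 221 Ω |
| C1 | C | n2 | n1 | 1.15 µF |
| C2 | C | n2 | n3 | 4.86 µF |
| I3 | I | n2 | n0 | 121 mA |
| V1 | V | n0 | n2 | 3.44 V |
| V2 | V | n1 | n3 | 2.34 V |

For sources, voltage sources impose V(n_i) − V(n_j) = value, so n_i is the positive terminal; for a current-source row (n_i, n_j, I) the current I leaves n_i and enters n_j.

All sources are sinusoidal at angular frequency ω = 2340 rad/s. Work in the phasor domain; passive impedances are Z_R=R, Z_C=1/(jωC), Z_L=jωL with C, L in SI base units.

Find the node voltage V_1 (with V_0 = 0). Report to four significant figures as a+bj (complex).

1.730-0.3138j V

MNA unknowns: 3 node voltages V₁..V_3 plus 2 source currents (V1, V2)
R1: Y=0.0003953+0.000j on G[3,0]
R2: Y=0.09709+0.000j on G[0,1]
R3: Y=0.8850+0.000j on G[3,0]
R4: Y=0.01209+0.000j on G[3,0]
L1: Y=0.000-0.4383j on G[3,0]
R5: Y=0.1972+0.000j on G[2,0]
I1: z[1]−=0.5, z[0]+=0.5
I2: z[2]−=1.49, z[0]+=1.49
L2: Y=0.000-3.238j on G[0,2]
R6: Y=0.004525+0.000j on G[3,2]
C1: Y=0.000+0.002691j on G[2,1]
C2: Y=0.000+0.01137j on G[2,3]
I3: z[2]−=0.121, z[0]+=0.121
V1: row V0−V2=3.44, i_V1 at 0,2
V2: row V1−V3=2.34, i_V2 at 1,3
solve → V1=1.730-0.3138j, V2=-3.440+0.000j, V3=-0.6102-0.3138j
aux → i_V1=0.9153+11.09j, i_V2=-0.6688+0.01656j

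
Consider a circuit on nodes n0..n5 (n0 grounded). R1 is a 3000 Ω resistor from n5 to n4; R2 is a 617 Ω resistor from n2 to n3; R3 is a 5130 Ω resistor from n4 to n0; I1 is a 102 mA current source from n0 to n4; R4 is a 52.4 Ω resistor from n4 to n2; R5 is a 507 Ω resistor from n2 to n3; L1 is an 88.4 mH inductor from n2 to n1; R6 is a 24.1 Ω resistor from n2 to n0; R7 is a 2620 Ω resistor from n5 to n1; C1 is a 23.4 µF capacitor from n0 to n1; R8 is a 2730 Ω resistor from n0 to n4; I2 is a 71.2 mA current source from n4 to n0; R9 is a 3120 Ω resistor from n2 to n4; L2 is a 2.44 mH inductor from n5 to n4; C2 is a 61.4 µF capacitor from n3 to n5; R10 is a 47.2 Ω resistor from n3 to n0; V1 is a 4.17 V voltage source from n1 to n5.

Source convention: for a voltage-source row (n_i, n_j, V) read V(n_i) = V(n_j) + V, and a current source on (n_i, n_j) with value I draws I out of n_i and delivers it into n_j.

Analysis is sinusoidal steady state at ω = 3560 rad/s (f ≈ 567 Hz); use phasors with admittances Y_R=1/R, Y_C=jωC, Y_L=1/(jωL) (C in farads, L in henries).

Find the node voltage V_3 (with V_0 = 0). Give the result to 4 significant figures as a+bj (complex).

MNA unknowns: 5 node voltages V₁..V_5 plus 1 source current (V1)
R1: Y=0.0003333+0.000j on G[5,4]
R2: Y=0.001621+0.000j on G[2,3]
R3: Y=0.0001949+0.000j on G[4,0]
I1: z[0]−=0.102, z[4]+=0.102
R4: Y=0.01908+0.000j on G[4,2]
R5: Y=0.001972+0.000j on G[2,3]
L1: Y=0.000-0.003178j on G[2,1]
R6: Y=0.04149+0.000j on G[2,0]
R7: Y=0.0003817+0.000j on G[5,1]
C1: Y=0.000+0.08330j on G[0,1]
R8: Y=0.0003663+0.000j on G[0,4]
I2: z[4]−=0.0712, z[0]+=0.0712
R9: Y=0.0003205+0.000j on G[2,4]
L2: Y=0.000-0.1151j on G[5,4]
C2: Y=0.000+0.2186j on G[3,5]
R10: Y=0.02119+0.000j on G[3,0]
V1: row V1−V5=4.17, i_V1 at 1,5
solve → V1=0.8380-1.812j, V2=-1.267-0.5728j, V3=-3.098-2.143j, V4=-3.435-1.162j, V5=-3.332-1.812j
aux → i_V1=-0.1486-0.06312j

-3.098-2.143j V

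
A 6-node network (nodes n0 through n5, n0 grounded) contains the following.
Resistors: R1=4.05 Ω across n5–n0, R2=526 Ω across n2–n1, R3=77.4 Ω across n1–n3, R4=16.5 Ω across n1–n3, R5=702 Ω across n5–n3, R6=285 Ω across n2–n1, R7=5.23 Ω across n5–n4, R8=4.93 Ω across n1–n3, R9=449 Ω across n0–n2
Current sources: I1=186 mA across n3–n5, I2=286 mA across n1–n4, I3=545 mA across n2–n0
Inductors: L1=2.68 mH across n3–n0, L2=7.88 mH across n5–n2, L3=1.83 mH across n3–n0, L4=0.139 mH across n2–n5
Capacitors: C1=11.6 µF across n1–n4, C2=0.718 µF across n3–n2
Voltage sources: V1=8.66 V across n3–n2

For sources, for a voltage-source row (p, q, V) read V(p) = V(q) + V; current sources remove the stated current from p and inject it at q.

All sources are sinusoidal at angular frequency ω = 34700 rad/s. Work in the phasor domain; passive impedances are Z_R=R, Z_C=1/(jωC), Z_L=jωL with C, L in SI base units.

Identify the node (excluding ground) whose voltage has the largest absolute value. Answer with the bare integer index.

2

Element admittances at ω=34700 rad/s:
  Y(R1) = 0.2469+0.000j S between n5,n0
  Y(R2) = 0.001901+0.000j S between n2,n1
  I1: injects 0.186 A into n5 (from n3)
  I2: injects 0.286 A into n4 (from n1)
  Y(R3) = 0.01292+0.000j S between n1,n3
  Y(L1) = 0.000-0.01075j S between n3,n0
  Y(R4) = 0.06061+0.000j S between n1,n3
  Y(L2) = 0.000-0.003657j S between n5,n2
  Y(R5) = 0.001425+0.000j S between n5,n3
  Y(R6) = 0.003509+0.000j S between n2,n1
  Y(R7) = 0.1912+0.000j S between n5,n4
  Y(L3) = 0.000-0.01575j S between n3,n0
  Y(R8) = 0.2028+0.000j S between n1,n3
  Y(R9) = 0.002227+0.000j S between n0,n2
  Y(C1) = 0.000+0.4025j S between n1,n4
  I3: injects 0.545 A into n0 (from n2)
  Y(C2) = 0.000+0.02491j S between n3,n2
  Y(L4) = 0.000-0.2073j S between n2,n5
  V1: constraint V(n3)−V(n2) = 8.66
Assemble and solve the 6×6 MNA system:
  V(n1)=0.9432-3.751j  V(n2)=-4.883-5.823j  V(n3)=3.777-5.823j  V(n4)=2.393-2.594j  V(n5)=-1.538+0.4579j
  i(V1)=-0.8225+0.4657j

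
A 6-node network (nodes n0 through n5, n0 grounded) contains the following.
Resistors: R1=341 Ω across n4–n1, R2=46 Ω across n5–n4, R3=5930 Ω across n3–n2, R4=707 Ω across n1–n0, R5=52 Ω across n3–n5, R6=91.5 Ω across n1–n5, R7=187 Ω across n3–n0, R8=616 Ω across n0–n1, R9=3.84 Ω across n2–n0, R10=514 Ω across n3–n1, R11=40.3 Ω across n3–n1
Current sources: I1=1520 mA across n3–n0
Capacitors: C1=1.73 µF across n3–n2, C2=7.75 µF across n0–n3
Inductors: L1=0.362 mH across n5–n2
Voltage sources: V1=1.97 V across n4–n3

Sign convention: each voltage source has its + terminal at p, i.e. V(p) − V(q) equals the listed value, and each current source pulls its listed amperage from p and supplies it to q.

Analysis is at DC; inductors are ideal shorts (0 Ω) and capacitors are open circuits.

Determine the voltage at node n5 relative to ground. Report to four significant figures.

-4.907 V

MNA unknowns: 5 node voltages V₁..V_5 plus 2 source currents (L1, V1)
R1: Y=0.002933 on G[4,1]
R2: Y=0.02174 on G[5,4]
I1: z[3]−=1.52, z[0]+=1.52
R3: Y=0.0001686 on G[3,2]
R4: Y=0.001414 on G[1,0]
C1: Y=0.000 on G[3,2]
R5: Y=0.01923 on G[3,5]
R6: Y=0.01093 on G[1,5]
R7: Y=0.005348 on G[3,0]
C2: Y=0.000 on G[0,3]
R8: Y=0.001623 on G[0,1]
R9: Y=0.2604 on G[2,0]
R10: Y=0.001946 on G[3,1]
L1: row V5−V2=0, i_L1 at 5,2
R11: Y=0.02481 on G[3,1]
V1: row V4−V3=1.97, i_V1 at 4,3
solve → V1=-23.00, V2=-4.907, V3=-32.21, V4=-30.24, V5=-4.907
aux → i_L1=-1.273, i_V1=0.5718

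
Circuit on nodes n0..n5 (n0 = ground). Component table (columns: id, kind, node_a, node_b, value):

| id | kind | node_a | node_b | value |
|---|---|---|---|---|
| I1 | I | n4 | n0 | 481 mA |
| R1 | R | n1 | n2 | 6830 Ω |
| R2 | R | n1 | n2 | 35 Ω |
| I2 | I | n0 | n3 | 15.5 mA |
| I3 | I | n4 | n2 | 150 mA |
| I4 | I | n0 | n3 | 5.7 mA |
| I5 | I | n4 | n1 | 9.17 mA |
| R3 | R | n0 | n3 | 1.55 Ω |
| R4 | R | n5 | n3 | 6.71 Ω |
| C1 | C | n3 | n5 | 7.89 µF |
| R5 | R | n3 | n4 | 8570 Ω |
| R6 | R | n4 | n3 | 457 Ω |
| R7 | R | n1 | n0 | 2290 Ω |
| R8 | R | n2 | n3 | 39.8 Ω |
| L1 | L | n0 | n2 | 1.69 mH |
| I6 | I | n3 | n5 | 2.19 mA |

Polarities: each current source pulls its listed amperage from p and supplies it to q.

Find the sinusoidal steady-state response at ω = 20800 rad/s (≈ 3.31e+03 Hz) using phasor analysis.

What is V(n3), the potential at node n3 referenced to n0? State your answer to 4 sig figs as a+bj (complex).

Apply KCL at each of the 5 non-ground nodes and solve the resulting linear system.
Node n1: branches {R1, R2, I5, R7} → V_1 = 2.642+2.690j
Node n2: branches {R1, R2, I3, R8, L1} → V_2 = 2.363+2.731j
Node n3: branches {I2, I4, R3, R4, C1, R5, R6, R8, I6} → V_3 = -0.8349+0.1024j
Node n4: branches {I1, I3, I5, R5, R6} → V_4 = -278.6+0.1024j
Node n5: branches {R4, C1, I6} → V_5 = -0.8282+0.09504j

-0.8349+0.1024j V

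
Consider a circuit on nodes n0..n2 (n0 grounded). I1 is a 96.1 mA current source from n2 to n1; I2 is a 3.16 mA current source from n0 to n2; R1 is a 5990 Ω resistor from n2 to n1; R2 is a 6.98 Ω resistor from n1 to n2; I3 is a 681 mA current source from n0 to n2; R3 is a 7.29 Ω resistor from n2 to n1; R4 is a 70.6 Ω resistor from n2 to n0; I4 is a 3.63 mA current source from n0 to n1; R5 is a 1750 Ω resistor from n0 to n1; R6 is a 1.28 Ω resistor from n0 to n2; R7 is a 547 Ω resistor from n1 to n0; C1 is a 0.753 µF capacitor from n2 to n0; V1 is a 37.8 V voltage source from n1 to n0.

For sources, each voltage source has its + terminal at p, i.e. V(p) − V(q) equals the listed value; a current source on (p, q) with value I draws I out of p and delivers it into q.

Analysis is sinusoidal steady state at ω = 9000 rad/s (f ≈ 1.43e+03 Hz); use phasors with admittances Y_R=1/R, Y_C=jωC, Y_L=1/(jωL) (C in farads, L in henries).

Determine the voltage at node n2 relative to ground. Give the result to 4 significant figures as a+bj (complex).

Element admittances at ω=9000 rad/s:
  I1: injects 0.0961 A into n1 (from n2)
  I2: injects 0.00316 A into n2 (from n0)
  Y(R1) = 0.0001669+0.000j S between n2,n1
  Y(R2) = 0.1433+0.000j S between n1,n2
  I3: injects 0.681 A into n2 (from n0)
  Y(R3) = 0.1372+0.000j S between n2,n1
  Y(R4) = 0.01416+0.000j S between n2,n0
  I4: injects 0.00363 A into n1 (from n0)
  Y(R5) = 0.0005714+0.000j S between n0,n1
  Y(R6) = 0.7812+0.000j S between n0,n2
  Y(R7) = 0.001828+0.000j S between n1,n0
  Y(C1) = 0.000+0.006777j S between n2,n0
  V1: constraint V(n1)−V(n0) = 37.8
Assemble and solve the 3×3 MNA system:
  V(n1)=37.80+0.000j  V(n2)=10.40-0.06552j
  i(V1)=-7.679-0.01839j

10.40-0.06552j V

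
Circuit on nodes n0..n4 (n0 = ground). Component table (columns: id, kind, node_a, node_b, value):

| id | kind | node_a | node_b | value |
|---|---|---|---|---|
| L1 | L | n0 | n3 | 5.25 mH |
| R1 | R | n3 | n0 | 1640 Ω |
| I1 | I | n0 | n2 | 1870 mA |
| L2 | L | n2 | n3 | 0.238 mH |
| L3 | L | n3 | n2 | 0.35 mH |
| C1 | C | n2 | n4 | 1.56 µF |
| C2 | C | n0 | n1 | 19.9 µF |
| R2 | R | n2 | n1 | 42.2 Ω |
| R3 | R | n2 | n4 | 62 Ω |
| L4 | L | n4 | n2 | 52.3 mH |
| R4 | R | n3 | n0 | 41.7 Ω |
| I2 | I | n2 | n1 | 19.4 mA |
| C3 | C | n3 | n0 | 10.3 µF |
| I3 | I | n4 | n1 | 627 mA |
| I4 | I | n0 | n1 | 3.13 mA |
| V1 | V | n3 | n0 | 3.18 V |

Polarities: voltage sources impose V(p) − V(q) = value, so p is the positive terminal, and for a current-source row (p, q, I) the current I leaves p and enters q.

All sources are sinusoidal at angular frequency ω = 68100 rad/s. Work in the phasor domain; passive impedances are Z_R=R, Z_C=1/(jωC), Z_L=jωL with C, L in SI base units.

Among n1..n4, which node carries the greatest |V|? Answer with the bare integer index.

Element admittances at ω=68100 rad/s:
  Y(L1) = 0.000-0.002797j S between n0,n3
  Y(R1) = 0.0006098+0.000j S between n3,n0
  I1: injects 1.87 A into n2 (from n0)
  Y(L2) = 0.000-0.06170j S between n2,n3
  Y(L3) = 0.000-0.04196j S between n3,n2
  Y(C1) = 0.000+0.1062j S between n2,n4
  Y(C2) = 0.000+1.355j S between n0,n1
  Y(R2) = 0.02370+0.000j S between n2,n1
  Y(R3) = 0.01613+0.000j S between n2,n4
  Y(L4) = 0.000-0.0002808j S between n4,n2
  Y(R4) = 0.02398+0.000j S between n3,n0
  I2: injects 0.0194 A into n1 (from n2)
  Y(C3) = 0.000+0.7014j S between n3,n0
  I3: injects 0.627 A into n1 (from n4)
  I4: injects 0.00313 A into n1 (from n0)
  V1: constraint V(n3)−V(n0) = 3.18
Assemble and solve the 5×5 MNA system:
  V(n1)=0.1944-0.5759j  V(n2)=5.722+10.54j  V(n3)=3.180+0.000j  V(n4)=4.841+16.32j
  i(V1)=1.014-2.485j

4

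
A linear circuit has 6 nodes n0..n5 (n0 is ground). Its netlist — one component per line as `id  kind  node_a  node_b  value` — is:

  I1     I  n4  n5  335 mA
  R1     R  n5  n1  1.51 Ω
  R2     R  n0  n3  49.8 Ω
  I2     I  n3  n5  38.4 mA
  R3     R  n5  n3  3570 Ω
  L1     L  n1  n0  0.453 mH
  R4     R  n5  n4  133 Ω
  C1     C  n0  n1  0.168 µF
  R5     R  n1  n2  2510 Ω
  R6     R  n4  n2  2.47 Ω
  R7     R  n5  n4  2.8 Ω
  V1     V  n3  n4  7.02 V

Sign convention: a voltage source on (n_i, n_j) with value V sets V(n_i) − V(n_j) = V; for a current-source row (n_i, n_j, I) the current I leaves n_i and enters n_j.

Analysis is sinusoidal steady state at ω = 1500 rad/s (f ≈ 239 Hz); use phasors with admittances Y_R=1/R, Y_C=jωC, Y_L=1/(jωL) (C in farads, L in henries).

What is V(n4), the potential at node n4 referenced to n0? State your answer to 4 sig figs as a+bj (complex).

Apply KCL at each of the 5 non-ground nodes and solve the resulting linear system.
Node n1: branches {R1, L1, C1, R5} → V_1 = -0.0009476-0.07536j
Node n2: branches {R5, R6} → V_2 = -1.497-0.06944j
Node n3: branches {R2, I2, R3, V1} → V_3 = 5.522-0.06944j
Node n4: branches {I1, R4, R6, R7, V1} → V_4 = -1.498-0.06944j
Node n5: branches {I1, R1, I2, R3, R4, R7} → V_5 = -0.1675-0.07325j
Source currents: i(V1)=-0.1509+0.001393j

-1.498-0.06944j V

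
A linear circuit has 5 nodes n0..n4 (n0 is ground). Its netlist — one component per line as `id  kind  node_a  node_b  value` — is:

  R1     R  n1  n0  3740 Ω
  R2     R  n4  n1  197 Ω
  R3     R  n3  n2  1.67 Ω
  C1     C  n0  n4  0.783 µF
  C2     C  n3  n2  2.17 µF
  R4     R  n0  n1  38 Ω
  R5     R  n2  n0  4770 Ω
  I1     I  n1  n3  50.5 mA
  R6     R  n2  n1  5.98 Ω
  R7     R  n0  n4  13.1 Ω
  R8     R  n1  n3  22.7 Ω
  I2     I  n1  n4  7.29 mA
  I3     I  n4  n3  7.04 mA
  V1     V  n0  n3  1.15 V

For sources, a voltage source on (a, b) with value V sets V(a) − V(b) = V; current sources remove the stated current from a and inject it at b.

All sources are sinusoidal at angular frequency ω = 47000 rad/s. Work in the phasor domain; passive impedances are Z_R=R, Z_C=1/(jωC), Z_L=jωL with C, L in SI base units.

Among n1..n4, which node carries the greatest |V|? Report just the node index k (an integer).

1

Element admittances at ω=47000 rad/s:
  Y(R1) = 0.0002674+0.000j S between n1,n0
  Y(R2) = 0.005076+0.000j S between n4,n1
  Y(R3) = 0.5988+0.000j S between n3,n2
  Y(C1) = 0.000+0.03680j S between n0,n4
  Y(C2) = 0.000+0.1020j S between n3,n2
  Y(R4) = 0.02632+0.000j S between n0,n1
  Y(R5) = 0.0002096+0.000j S between n2,n0
  I1: injects 0.0505 A into n3 (from n1)
  Y(R6) = 0.1672+0.000j S between n2,n1
  Y(R7) = 0.07634+0.000j S between n0,n4
  Y(R8) = 0.04405+0.000j S between n1,n3
  I2: injects 0.00729 A into n4 (from n1)
  I3: injects 0.00704 A into n3 (from n4)
  V1: constraint V(n0)−V(n3) = 1.15
Assemble and solve the 5×5 MNA system:
  V(n1)=-1.254+0.003070j  V(n2)=-1.172+0.003599j  V(n3)=-1.150+0.000j  V(n4)=-0.06232+0.02836j
  i(V1)=-0.03939-4.603e-05j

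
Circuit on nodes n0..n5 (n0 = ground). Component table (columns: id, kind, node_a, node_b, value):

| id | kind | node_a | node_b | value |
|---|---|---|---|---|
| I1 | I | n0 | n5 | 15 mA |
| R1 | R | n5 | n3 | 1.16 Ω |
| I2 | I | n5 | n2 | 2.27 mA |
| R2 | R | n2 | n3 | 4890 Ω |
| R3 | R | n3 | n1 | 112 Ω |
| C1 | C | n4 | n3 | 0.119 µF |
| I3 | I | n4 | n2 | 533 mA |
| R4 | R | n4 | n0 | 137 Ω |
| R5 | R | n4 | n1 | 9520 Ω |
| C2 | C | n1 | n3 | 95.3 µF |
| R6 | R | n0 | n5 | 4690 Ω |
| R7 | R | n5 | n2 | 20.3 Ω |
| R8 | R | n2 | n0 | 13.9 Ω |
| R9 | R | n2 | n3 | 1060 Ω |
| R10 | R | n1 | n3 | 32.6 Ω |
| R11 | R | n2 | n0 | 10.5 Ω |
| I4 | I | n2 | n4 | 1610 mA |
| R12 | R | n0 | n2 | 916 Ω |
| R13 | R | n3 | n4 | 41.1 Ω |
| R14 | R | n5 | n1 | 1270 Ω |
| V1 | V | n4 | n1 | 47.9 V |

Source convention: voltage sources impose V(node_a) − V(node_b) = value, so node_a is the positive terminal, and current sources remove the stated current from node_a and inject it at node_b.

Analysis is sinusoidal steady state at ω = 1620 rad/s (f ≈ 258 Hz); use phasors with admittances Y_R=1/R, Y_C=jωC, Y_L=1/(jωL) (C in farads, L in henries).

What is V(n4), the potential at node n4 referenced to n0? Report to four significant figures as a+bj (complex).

Apply KCL at each of the 5 non-ground nodes and solve the resulting linear system.
Node n1: branches {R3, R5, C2, R10, R14, V1} → V_1 = 10.13+2.308j
Node n2: branches {I2, R2, I3, R7, R8, R9, R11, I4, R12} → V_2 = -2.442-0.09958j
Node n3: branches {R1, R2, R3, C1, C2, R9, R10, R13} → V_3 = 11.45-0.4531j
Node n4: branches {C1, I3, R4, R5, I4, R13, V1} → V_4 = 58.03+2.308j
Node n5: branches {I1, R1, I2, R6, R7, R14} → V_5 = 10.71-0.4315j
Source currents: i(V1)=-0.4843-0.09301j

58.03+2.308j V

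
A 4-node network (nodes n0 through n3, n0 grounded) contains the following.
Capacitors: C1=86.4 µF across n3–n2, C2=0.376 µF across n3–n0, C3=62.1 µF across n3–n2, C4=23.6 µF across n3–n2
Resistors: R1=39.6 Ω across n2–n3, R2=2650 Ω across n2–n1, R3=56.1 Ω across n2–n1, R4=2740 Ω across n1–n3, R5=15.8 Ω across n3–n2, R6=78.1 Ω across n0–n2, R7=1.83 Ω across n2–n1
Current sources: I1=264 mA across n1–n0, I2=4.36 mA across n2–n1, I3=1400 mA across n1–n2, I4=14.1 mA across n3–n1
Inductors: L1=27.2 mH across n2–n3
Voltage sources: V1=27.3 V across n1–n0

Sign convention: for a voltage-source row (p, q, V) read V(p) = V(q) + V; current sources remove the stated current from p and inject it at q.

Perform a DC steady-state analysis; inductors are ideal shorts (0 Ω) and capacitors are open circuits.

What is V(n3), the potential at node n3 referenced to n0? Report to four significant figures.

MNA unknowns: 3 node voltages V₁..V_3 plus 2 source currents (L1, V1)
C1: Y=0.000 on G[3,2]
R1: Y=0.02525 on G[2,3]
C2: Y=0.000 on G[3,0]
R2: Y=0.0003774 on G[2,1]
C3: Y=0.000 on G[3,2]
R3: Y=0.01783 on G[2,1]
I1: z[1]−=0.264, z[0]+=0.264
R4: Y=0.0003650 on G[1,3]
I2: z[2]−=0.00436, z[1]+=0.00436
R5: Y=0.06329 on G[3,2]
L1: row V2−V3=0, i_L1 at 2,3
I3: z[1]−=1.4, z[2]+=1.4
R6: Y=0.01280 on G[0,2]
C4: Y=0.000 on G[3,2]
I4: z[3]−=0.0141, z[1]+=0.0141
R7: Y=0.5464 on G[2,1]
V1: row V1−V0=27.3, i_V1 at 1,0
solve → V1=27.30, V2=29.09, V3=29.09
aux → i_L1=0.01475, i_V1=-0.6364

29.09 V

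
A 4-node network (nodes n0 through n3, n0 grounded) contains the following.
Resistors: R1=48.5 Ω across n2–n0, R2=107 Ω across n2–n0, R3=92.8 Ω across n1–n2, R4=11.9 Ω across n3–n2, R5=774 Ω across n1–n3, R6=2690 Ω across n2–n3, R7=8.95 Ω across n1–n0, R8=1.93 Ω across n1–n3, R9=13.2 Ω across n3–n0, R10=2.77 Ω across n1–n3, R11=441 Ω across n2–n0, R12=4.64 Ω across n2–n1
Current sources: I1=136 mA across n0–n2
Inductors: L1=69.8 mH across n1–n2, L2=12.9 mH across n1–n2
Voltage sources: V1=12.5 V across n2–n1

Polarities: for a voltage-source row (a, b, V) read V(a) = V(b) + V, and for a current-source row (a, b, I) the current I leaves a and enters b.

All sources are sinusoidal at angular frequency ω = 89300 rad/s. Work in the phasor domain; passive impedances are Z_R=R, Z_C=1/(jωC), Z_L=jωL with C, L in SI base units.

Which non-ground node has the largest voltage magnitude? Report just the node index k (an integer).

Apply KCL at each of the 3 non-ground nodes and solve the resulting linear system.
Node n1: branches {R3, R5, L1, R7, R8, L2, R10, R12, V1} → V_1 = -1.605+0.000j
Node n2: branches {R1, R2, I1, R3, R4, R6, L1, L2, R11, R12, V1} → V_2 = 10.90+0.000j
Node n3: branches {R4, R5, R6, R8, R9, R10} → V_3 = -0.4739+0.000j
Source currents: i(V1)=-4.003+0.01286j

2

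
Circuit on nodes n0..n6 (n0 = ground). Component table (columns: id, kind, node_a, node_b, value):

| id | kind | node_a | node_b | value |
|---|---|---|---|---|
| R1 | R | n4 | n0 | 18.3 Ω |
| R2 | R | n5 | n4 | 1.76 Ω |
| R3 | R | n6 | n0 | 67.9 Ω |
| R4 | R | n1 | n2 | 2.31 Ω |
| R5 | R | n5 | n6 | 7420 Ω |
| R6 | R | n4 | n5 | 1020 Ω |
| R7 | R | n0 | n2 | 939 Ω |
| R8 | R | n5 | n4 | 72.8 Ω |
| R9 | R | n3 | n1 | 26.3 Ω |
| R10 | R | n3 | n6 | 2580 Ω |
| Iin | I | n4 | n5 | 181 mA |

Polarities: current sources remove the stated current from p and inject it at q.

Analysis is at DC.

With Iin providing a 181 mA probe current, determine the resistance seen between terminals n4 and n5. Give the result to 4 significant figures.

Element admittances at DC:
  Y(R1) = 0.05464 S between n4,n0
  Y(R2) = 0.5682 S between n5,n4
  Y(R3) = 0.01473 S between n6,n0
  Y(R4) = 0.4329 S between n1,n2
  Y(R5) = 0.0001348 S between n5,n6
  Y(R6) = 0.0009804 S between n4,n5
  Y(R7) = 0.001065 S between n0,n2
  Y(R8) = 0.01374 S between n5,n4
  Y(R9) = 0.03802 S between n3,n1
  Y(R10) = 0.0003876 S between n3,n6
  Iin: injects 0.181 A into n5 (from n4)
Assemble and solve the 6×6 MNA system:
  V(n1)=0.0007313  V(n2)=0.0007295  V(n3)=0.0007517  V(n4)=-0.0007570  V(n5)=0.3097  V(n6)=0.002756

R_eq = 1.715 Ω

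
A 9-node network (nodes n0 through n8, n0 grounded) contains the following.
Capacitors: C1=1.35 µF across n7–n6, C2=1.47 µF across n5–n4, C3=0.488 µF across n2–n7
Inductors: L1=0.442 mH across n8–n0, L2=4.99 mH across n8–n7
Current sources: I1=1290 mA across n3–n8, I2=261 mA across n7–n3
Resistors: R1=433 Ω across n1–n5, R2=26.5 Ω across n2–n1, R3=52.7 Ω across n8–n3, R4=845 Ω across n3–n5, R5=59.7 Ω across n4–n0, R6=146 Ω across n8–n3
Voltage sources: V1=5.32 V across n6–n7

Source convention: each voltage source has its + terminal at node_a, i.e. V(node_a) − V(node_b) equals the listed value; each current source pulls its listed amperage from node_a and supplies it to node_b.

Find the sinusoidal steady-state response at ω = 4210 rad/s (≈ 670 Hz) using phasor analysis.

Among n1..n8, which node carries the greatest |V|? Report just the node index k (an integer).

Apply KCL at each of the 8 non-ground nodes and solve the resulting linear system.
Node n1: branches {R1, R2} → V_1 = 2.557+1.101j
Node n2: branches {R2, C3} → V_2 = 2.919+0.9341j
Node n3: branches {I1, R3, R4, R6, I2} → V_3 = -38.27+0.2172j
Node n4: branches {C2, R5} → V_4 = -1.650-0.6322j
Node n5: branches {C2, R1, R4} → V_5 = -3.361+3.834j
Node n6: branches {C1, V1} → V_6 = 5.168-5.719j
Node n7: branches {C1, C3, L2, I2, V1} → V_7 = -0.1523-5.719j
Node n8: branches {L1, I1, R3, L2, R6} → V_8 = -0.01971+0.05143j
Source currents: i(V1)=0.000-0.03024j

3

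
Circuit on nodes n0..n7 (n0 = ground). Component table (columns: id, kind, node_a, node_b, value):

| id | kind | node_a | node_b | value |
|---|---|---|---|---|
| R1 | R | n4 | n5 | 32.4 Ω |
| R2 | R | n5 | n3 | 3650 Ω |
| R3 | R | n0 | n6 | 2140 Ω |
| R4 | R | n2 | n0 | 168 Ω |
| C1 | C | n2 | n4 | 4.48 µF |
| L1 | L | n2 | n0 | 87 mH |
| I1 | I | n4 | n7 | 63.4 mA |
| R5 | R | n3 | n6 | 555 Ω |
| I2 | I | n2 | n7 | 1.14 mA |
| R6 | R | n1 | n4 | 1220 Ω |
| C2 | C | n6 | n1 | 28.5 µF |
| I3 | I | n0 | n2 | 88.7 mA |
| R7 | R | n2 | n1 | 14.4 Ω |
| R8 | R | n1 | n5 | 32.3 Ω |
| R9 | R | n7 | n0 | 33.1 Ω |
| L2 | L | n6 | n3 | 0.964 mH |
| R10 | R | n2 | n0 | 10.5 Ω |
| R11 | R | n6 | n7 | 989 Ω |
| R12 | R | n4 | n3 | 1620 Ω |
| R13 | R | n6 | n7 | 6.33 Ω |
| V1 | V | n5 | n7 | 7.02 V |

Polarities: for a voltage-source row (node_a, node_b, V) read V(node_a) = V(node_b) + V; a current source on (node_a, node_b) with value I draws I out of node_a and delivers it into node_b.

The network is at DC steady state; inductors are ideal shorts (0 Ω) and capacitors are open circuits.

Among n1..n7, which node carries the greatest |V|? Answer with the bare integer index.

Element admittances at DC:
  Y(R1) = 0.03086 S between n4,n5
  Y(R2) = 0.0002740 S between n5,n3
  Y(R3) = 0.0004673 S between n0,n6
  Y(R4) = 0.005952 S between n2,n0
  Y(C1) = 0.000 S between n2,n4
  L1: short n2↔n0 (DC inductor)
  I1: injects 0.0634 A into n7 (from n4)
  Y(R5) = 0.001802 S between n3,n6
  I2: injects 0.00114 A into n7 (from n2)
  Y(R6) = 0.0008197 S between n1,n4
  Y(C2) = 0.000 S between n6,n1
  I3: injects 0.0887 A into n2 (from n0)
  Y(R7) = 0.06944 S between n2,n1
  Y(R8) = 0.03096 S between n1,n5
  Y(R9) = 0.03021 S between n7,n0
  L2: short n6↔n3 (DC inductor)
  Y(R10) = 0.09524 S between n2,n0
  Y(R11) = 0.001011 S between n6,n7
  Y(R12) = 0.0006173 S between n4,n3
  Y(R13) = 0.1580 S between n6,n7
  V1: constraint V(n5)−V(n7) = 7.02
Assemble and solve the 10×10 MNA system:
  V(n1)=1.285  V(n2)=0.000  V(n3)=-2.833  V(n4)=1.979  V(n5)=4.148  V(n6)=-2.833  V(n7)=-2.872
  i(L1)=0.1768  i(L2)=-0.004883  i(V1)=-0.1575

5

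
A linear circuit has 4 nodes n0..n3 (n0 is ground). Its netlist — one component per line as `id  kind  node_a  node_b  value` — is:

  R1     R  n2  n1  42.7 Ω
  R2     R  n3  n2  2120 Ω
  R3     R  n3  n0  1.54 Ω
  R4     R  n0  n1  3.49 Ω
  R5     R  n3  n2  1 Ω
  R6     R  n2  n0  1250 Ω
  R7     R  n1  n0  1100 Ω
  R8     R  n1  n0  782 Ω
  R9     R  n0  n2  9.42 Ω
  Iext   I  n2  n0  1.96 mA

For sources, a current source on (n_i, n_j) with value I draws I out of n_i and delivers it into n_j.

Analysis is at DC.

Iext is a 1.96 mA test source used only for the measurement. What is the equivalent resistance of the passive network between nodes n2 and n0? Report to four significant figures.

R_eq = 1.914 Ω

MNA unknowns: 3 node voltages V₁..V_3
R1: Y=0.02342 on G[2,1]
R2: Y=0.0004717 on G[3,2]
R3: Y=0.6494 on G[3,0]
R4: Y=0.2865 on G[0,1]
R5: Y=1.000 on G[3,2]
R6: Y=0.0008000 on G[2,0]
R7: Y=0.0009091 on G[1,0]
R8: Y=0.001279 on G[1,0]
R9: Y=0.1062 on G[0,2]
Iext: z[2]−=0.00196, z[0]+=0.00196
solve → V1=-0.0002815, V2=-0.003752, V3=-0.002275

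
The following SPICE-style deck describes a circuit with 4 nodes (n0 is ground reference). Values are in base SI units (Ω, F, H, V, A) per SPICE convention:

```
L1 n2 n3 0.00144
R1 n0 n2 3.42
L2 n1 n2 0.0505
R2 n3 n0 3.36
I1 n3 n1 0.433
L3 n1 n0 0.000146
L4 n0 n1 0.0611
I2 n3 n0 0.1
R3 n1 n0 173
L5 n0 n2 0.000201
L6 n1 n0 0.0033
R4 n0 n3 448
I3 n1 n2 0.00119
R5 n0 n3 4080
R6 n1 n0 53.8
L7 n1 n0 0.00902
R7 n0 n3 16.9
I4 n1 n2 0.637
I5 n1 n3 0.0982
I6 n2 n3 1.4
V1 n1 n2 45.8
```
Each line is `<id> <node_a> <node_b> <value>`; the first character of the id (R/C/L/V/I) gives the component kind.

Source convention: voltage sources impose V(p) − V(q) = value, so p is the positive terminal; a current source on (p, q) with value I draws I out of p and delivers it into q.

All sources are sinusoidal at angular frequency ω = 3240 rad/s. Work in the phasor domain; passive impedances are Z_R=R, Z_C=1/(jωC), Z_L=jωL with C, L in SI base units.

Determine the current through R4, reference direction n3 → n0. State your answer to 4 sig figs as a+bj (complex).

Apply KCL at each of the 3 non-ground nodes and solve the resulting linear system.
Node n1: branches {L2, I1, L3, L4, R3, L6, I3, R6, L7, I4, I5, V1} → V_1 = 20.02+2.200j
Node n2: branches {L1, R1, L2, L5, I3, I4, I6, V1} → V_2 = -25.78+2.200j
Node n3: branches {L1, R2, I1, I2, R4, R5, R7, I5, I6} → V_3 = -3.817+13.10j
Source currents: i(V1)=-5.734+45.21j

-0.008520+0.02924j A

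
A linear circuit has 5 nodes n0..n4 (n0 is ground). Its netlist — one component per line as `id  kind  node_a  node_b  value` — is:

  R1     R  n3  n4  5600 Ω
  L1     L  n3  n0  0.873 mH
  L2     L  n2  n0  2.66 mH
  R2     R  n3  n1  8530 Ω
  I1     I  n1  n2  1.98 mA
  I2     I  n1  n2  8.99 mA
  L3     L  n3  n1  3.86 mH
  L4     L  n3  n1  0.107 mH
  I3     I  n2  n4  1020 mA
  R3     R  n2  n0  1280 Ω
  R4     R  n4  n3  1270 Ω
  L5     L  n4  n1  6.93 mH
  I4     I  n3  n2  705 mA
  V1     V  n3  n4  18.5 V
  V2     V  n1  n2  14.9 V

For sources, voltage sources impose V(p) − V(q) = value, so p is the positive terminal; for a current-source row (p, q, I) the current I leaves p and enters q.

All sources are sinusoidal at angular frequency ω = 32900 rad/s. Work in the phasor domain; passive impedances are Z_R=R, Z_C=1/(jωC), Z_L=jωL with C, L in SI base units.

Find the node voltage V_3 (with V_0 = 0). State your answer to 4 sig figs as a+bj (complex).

MNA unknowns: 4 node voltages V₁..V_4 plus 2 source currents (V1, V2)
R1: Y=0.0001786+0.000j on G[3,4]
L1: Y=0.000-0.03482j on G[3,0]
L2: Y=0.000-0.01143j on G[2,0]
R2: Y=0.0001172+0.000j on G[3,1]
I1: z[1]−=0.00198, z[2]+=0.00198
I2: z[1]−=0.00899, z[2]+=0.00899
L3: Y=0.000-0.007874j on G[3,1]
L4: Y=0.000-0.2841j on G[3,1]
I3: z[2]−=1.02, z[4]+=1.02
R3: Y=0.0007813+0.000j on G[2,0]
R4: Y=0.0007874+0.000j on G[4,3]
L5: Y=0.000-0.004386j on G[4,1]
I4: z[3]−=0.705, z[2]+=0.705
V1: row V3−V4=18.5, i_V1 at 3,4
V2: row V1−V2=14.9, i_V2 at 1,2
solve → V1=3.787-0.5739j, V2=-11.11-0.5739j, V3=3.634+0.4377j, V4=-14.87+0.4377j
aux → i_V1=-1.033+0.08181j, i_V2=0.2888+0.1265j

3.634+0.4377j V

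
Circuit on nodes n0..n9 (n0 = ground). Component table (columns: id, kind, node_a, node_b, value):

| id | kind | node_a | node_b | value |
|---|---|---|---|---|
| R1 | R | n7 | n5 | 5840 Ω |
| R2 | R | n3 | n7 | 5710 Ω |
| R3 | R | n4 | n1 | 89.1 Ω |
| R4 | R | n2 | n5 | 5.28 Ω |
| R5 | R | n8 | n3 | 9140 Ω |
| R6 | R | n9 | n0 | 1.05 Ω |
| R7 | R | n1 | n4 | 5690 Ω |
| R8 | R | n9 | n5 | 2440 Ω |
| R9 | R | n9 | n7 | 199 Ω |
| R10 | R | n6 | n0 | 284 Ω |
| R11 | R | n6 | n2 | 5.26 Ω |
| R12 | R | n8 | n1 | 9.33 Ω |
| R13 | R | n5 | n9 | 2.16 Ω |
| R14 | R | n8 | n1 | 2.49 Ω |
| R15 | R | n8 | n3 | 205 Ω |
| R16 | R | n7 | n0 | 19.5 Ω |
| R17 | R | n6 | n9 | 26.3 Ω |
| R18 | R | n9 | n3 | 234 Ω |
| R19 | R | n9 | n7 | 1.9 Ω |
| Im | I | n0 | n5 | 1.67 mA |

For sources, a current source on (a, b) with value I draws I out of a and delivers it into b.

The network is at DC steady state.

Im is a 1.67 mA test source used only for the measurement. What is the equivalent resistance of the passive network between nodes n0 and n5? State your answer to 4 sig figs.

R_eq = 3.018 Ω

Apply KCL at each of the 9 non-ground nodes and solve the resulting linear system.
Node n1: branches {R3, R7, R12, R14} → V_1 = 0.001652
Node n2: branches {R4, R11} → V_2 = 0.004503
Node n3: branches {R2, R5, R15, R18} → V_3 = 0.001652
Node n4: branches {R3, R7} → V_4 = 0.001652
Node n5: branches {R1, R4, R8, R13, Im} → V_5 = 0.005040
Node n6: branches {R10, R11, R17} → V_6 = 0.003967
Node n7: branches {R1, R2, R9, R16, R19} → V_7 = 0.001513
Node n8: branches {R5, R12, R14, R15} → V_8 = 0.001652
Node n9: branches {R6, R8, R9, R13, R17, R18, R19} → V_9 = 0.001657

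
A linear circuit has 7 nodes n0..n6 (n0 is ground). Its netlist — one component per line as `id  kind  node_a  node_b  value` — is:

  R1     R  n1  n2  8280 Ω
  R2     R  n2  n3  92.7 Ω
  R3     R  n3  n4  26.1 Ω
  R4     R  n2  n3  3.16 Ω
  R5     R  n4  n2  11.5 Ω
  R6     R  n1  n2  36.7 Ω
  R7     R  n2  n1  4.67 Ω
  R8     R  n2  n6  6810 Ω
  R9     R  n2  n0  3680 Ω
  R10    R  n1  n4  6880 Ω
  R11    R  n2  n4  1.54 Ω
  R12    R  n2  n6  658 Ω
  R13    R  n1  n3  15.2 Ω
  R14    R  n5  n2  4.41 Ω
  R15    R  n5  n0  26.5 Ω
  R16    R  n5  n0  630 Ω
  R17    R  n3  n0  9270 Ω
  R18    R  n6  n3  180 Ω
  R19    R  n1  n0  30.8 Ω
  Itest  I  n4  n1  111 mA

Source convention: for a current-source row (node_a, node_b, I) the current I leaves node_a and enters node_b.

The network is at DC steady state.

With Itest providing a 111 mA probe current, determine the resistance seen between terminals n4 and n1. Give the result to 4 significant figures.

Element admittances at DC:
  Y(R1) = 0.0001208 S between n1,n2
  Y(R2) = 0.01079 S between n2,n3
  Y(R3) = 0.03831 S between n3,n4
  Y(R4) = 0.3165 S between n2,n3
  Y(R5) = 0.08696 S between n4,n2
  Y(R6) = 0.02725 S between n1,n2
  Y(R7) = 0.2141 S between n2,n1
  Y(R8) = 0.0001468 S between n2,n6
  Y(R9) = 0.0002717 S between n2,n0
  Y(R10) = 0.0001453 S between n1,n4
  Y(R11) = 0.6494 S between n2,n4
  Y(R12) = 0.001520 S between n2,n6
  Y(R13) = 0.06579 S between n1,n3
  Y(R14) = 0.2268 S between n5,n2
  Y(R15) = 0.03774 S between n5,n0
  Y(R16) = 0.001587 S between n5,n0
  Y(R17) = 0.0001079 S between n3,n0
  Y(R18) = 0.005556 S between n6,n3
  Y(R19) = 0.03247 S between n1,n0
  Itest: injects 0.111 A into n1 (from n4)
Assemble and solve the 6×6 MNA system:
  V(n1)=0.1791  V(n2)=-0.1717  V(n3)=-0.1308  V(n4)=-0.3129  V(n5)=-0.1463  V(n6)=-0.1403

R_eq = 4.432 Ω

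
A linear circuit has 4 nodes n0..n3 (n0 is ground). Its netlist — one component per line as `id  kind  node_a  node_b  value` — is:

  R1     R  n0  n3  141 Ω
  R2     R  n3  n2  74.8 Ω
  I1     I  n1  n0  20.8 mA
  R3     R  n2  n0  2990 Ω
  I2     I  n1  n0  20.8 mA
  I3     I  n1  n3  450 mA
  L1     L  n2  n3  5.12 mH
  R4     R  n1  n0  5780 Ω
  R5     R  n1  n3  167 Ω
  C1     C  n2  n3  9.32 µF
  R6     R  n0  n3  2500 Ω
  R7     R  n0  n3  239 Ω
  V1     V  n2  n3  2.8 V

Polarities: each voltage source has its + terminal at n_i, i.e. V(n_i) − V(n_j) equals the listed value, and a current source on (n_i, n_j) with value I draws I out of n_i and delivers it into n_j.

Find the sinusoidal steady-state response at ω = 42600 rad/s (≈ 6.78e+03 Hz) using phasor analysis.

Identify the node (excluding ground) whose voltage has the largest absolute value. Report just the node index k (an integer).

1

MNA unknowns: 3 node voltages V₁..V_3 plus 1 source current (V1)
R1: Y=0.007092+0.000j on G[0,3]
R2: Y=0.01337+0.000j on G[3,2]
I1: z[1]−=0.0208, z[0]+=0.0208
R3: Y=0.0003344+0.000j on G[2,0]
I2: z[1]−=0.0208, z[0]+=0.0208
I3: z[1]−=0.45, z[3]+=0.45
L1: Y=0.000-0.004585j on G[2,3]
R4: Y=0.0001730+0.000j on G[1,0]
R5: Y=0.005988+0.000j on G[1,3]
C1: Y=0.000+0.3970j on G[2,3]
R6: Y=0.0004000+0.000j on G[0,3]
R7: Y=0.004184+0.000j on G[0,3]
V1: row V2−V3=2.8, i_V1 at 2,3
solve → V1=-82.08+0.000j, V2=0.4409+0.000j, V3=-2.359+0.000j
aux → i_V1=-0.03758-1.099j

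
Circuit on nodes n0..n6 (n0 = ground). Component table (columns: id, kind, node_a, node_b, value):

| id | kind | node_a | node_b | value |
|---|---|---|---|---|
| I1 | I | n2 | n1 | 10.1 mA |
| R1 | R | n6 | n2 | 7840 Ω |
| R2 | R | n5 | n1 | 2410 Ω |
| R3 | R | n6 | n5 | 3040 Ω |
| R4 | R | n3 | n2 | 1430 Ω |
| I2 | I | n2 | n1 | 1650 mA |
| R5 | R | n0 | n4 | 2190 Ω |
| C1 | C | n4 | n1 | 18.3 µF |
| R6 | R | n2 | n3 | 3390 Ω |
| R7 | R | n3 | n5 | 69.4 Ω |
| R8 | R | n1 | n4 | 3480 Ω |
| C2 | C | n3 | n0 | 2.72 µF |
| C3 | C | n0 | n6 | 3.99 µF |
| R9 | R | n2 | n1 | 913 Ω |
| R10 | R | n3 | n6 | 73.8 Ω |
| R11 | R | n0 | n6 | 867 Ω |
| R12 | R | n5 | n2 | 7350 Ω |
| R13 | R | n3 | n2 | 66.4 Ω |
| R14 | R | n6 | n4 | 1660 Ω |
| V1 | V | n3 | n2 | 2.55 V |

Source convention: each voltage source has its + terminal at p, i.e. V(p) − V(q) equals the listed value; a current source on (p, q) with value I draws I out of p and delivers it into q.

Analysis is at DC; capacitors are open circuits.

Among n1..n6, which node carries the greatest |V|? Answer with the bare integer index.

1

Element admittances at DC:
  I1: injects 0.0101 A into n1 (from n2)
  Y(R1) = 0.0001276 S between n6,n2
  Y(R2) = 0.0004149 S between n5,n1
  Y(R3) = 0.0003289 S between n6,n5
  Y(R4) = 0.0006993 S between n3,n2
  I2: injects 1.65 A into n1 (from n2)
  Y(R5) = 0.0004566 S between n0,n4
  Y(C1) = 0.000 S between n4,n1
  Y(R6) = 0.0002950 S between n2,n3
  Y(R7) = 0.01441 S between n3,n5
  Y(R8) = 0.0002874 S between n1,n4
  Y(C2) = 0.000 S between n3,n0
  Y(C3) = 0.000 S between n0,n6
  Y(R9) = 0.001095 S between n2,n1
  Y(R10) = 0.01355 S between n3,n6
  Y(R11) = 0.001153 S between n0,n6
  Y(R12) = 0.0001361 S between n5,n2
  Y(R13) = 0.01506 S between n3,n2
  Y(R14) = 0.0006024 S between n6,n4
  V1: constraint V(n3)−V(n2) = 2.55
Assemble and solve the 7×7 MNA system:
  V(n1)=887.3  V(n2)=-81.74  V(n3)=-79.19  V(n4)=160.9  V(n5)=-52.65  V(n6)=-63.69
  i(V1)=0.5515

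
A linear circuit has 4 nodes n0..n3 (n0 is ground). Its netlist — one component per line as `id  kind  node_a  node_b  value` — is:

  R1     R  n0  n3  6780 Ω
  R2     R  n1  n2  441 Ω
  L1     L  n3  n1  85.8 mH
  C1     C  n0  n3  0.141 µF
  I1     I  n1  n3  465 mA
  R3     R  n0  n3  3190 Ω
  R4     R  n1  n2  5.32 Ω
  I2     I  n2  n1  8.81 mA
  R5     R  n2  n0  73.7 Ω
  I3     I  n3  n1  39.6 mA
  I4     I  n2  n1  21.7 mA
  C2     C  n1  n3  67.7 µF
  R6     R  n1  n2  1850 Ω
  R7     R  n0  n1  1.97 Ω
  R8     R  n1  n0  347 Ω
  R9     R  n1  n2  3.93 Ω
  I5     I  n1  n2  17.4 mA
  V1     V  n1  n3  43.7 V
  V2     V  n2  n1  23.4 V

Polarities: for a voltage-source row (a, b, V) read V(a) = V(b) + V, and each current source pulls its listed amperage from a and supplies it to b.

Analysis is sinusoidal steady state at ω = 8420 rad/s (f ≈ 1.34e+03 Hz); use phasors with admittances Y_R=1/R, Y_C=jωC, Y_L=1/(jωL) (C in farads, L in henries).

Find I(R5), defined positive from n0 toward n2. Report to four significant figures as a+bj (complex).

Element admittances at ω=8420 rad/s:
  Y(R1) = 0.0001475+0.000j S between n0,n3
  Y(R2) = 0.002268+0.000j S between n1,n2
  Y(L1) = 0.000-0.001384j S between n3,n1
  Y(C1) = 0.000+0.001187j S between n0,n3
  I1: injects 0.465 A into n3 (from n1)
  Y(R3) = 0.0003135+0.000j S between n0,n3
  Y(R4) = 0.1880+0.000j S between n1,n2
  I2: injects 0.00881 A into n1 (from n2)
  Y(R5) = 0.01357+0.000j S between n2,n0
  I3: injects 0.0396 A into n1 (from n3)
  I4: injects 0.0217 A into n1 (from n2)
  Y(C2) = 0.000+0.5700j S between n1,n3
  Y(R6) = 0.0005405+0.000j S between n1,n2
  Y(R7) = 0.5076+0.000j S between n0,n1
  Y(R8) = 0.002882+0.000j S between n1,n0
  Y(R9) = 0.2545+0.000j S between n1,n2
  I5: injects 0.0174 A into n2 (from n1)
  V1: constraint V(n1)−V(n3) = 43.7
  V2: constraint V(n2)−V(n1) = 23.4
Assemble and solve the 5×5 MNA system:
  V(n1)=-0.5667+0.1002j  V(n2)=22.83+0.1002j  V(n3)=-44.27+0.1002j
  i(V1)=-0.4459-24.90j  i(V2)=-10.74-0.001359j

-0.3098-0.001359j A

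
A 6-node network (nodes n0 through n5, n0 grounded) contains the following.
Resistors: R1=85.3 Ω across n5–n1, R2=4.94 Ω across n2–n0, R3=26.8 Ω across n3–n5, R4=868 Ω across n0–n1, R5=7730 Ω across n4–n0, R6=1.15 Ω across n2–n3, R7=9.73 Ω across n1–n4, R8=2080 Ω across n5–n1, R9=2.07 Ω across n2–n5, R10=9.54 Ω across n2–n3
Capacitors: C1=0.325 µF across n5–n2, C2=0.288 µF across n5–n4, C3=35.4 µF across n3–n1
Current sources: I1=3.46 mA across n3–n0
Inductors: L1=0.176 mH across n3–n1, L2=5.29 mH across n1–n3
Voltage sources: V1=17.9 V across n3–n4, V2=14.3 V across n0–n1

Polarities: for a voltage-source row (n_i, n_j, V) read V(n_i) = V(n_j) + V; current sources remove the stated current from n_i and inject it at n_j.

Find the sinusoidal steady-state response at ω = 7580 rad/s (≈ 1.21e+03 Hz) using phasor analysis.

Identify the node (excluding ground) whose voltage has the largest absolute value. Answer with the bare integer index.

Element admittances at ω=7580 rad/s:
  Y(R1) = 0.01172+0.000j S between n5,n1
  Y(C1) = 0.000+0.002463j S between n5,n2
  I1: injects 0.00346 A into n0 (from n3)
  Y(R2) = 0.2024+0.000j S between n2,n0
  Y(R3) = 0.03731+0.000j S between n3,n5
  Y(L1) = 0.000-0.7496j S between n3,n1
  Y(R4) = 0.001152+0.000j S between n0,n1
  Y(R5) = 0.0001294+0.000j S between n4,n0
  Y(R6) = 0.8696+0.000j S between n2,n3
  Y(R7) = 0.1028+0.000j S between n1,n4
  Y(R8) = 0.0004808+0.000j S between n5,n1
  Y(C2) = 0.000+0.002183j S between n5,n4
  Y(C3) = 0.000+0.2683j S between n3,n1
  Y(R9) = 0.4831+0.000j S between n2,n5
  Y(L2) = 0.000-0.02494j S between n1,n3
  Y(R10) = 0.1048+0.000j S between n2,n3
  V1: constraint V(n3)−V(n4) = 17.9
  V2: constraint V(n0)−V(n1) = 14.3
Assemble and solve the 7×7 MNA system:
  V(n1)=-14.30+0.000j  V(n2)=-9.022+5.254j  V(n3)=-10.77+6.405j  V(n4)=-28.67+6.405j  V(n5)=-9.271+5.136j
  i(V1)=-1.484+0.6168j  i(V2)=-1.843+1.064j

4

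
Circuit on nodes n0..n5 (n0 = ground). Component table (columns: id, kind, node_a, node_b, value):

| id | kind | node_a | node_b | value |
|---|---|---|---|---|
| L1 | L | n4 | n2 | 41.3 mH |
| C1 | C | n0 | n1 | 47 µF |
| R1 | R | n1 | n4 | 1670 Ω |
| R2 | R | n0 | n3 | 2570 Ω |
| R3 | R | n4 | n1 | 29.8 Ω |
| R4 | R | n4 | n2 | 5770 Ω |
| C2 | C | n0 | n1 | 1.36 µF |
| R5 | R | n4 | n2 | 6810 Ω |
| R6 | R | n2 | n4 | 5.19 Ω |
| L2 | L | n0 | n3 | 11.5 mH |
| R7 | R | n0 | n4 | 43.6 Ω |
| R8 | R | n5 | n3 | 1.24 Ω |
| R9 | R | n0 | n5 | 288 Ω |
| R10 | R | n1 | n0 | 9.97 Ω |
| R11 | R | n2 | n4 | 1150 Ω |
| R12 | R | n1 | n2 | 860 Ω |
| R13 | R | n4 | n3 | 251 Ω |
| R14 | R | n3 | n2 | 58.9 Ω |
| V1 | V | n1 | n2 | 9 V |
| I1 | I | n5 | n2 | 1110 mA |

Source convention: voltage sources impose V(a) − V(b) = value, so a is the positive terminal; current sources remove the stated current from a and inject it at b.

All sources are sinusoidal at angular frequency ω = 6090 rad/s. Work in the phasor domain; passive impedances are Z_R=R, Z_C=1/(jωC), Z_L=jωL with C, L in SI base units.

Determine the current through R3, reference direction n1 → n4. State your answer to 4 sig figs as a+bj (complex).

0.2480+0.003075j A

Element admittances at ω=6090 rad/s:
  Y(L1) = 0.000-0.003976j S between n4,n2
  Y(C1) = 0.000+0.2862j S between n0,n1
  Y(R1) = 0.0005988+0.000j S between n1,n4
  Y(R2) = 0.0003891+0.000j S between n0,n3
  Y(R3) = 0.03356+0.000j S between n4,n1
  Y(R4) = 0.0001733+0.000j S between n4,n2
  Y(C2) = 0.000+0.008282j S between n0,n1
  Y(R5) = 0.0001468+0.000j S between n4,n2
  Y(R6) = 0.1927+0.000j S between n2,n4
  Y(L2) = 0.000-0.01428j S between n0,n3
  Y(R7) = 0.02294+0.000j S between n0,n4
  Y(R8) = 0.8065+0.000j S between n5,n3
  Y(R9) = 0.003472+0.000j S between n0,n5
  Y(R10) = 0.1003+0.000j S between n1,n0
  Y(R11) = 0.0008696+0.000j S between n2,n4
  Y(R12) = 0.001163+0.000j S between n1,n2
  Y(R13) = 0.003984+0.000j S between n4,n3
  Y(R14) = 0.01698+0.000j S between n3,n2
  V1: constraint V(n1)−V(n2) = 9
  I1: injects 1.11 A into n2 (from n5)
Assemble and solve the 6×6 MNA system:
  V(n1)=-0.5018-2.476j  V(n2)=-9.502-2.476j  V(n3)=-38.39-24.20j  V(n4)=-7.891-2.568j  V(n5)=-39.60-24.10j
  i(V1)=-0.9419+0.3930j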